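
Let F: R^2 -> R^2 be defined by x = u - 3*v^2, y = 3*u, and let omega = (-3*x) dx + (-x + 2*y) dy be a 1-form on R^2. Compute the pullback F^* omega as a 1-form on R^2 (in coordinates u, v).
F^* omega = (12*u + 18*v^2) du + (18*v*(u - 3*v^2)) dv

Using F^*(f dg) = (f ∘ F) d(g ∘ F), substitute each coordinate x_i by F_i(u, v) in f_i, and replace dx_i by d F_i = (∂F_i/∂u) du + (∂F_i/∂v) dv.
  For the x component: f_1(F) = -3*u + 9*v^2; d F_1 = (1) du + (-6*v) dv
  For the y component: f_2(F) = 5*u + 3*v^2; d F_2 = (3) du + (0) dv
Combining and collecting du, dv coefficients:
  coeff of du: 12*u + 18*v^2
  coeff of dv: 18*v*(u - 3*v^2)
F^* omega = (12*u + 18*v^2) du + (18*v*(u - 3*v^2)) dv.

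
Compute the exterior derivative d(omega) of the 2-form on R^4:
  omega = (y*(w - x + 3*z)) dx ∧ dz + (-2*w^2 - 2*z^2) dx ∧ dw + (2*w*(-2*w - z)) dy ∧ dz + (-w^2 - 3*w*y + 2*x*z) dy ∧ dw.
d(omega) = (-w + x - 3*z) dx ∧ dy ∧ dz + (y + 4*z) dx ∧ dz ∧ dw + (-8*w - 2*x - 2*z) dy ∧ dz ∧ dw + (2*z) dx ∧ dy ∧ dw

For a 2-form omega = sum_{i<j} g_{ij} dx_i ∧ dx_j, the exterior derivative is
  d(omega) = sum_{i<j} d(g_{ij}) ∧ dx_i ∧ dx_j = sum_{i<j, k} (∂g_{ij}/∂x_k) dx_k ∧ dx_i ∧ dx_j.
Expand each term, using dx_k ∧ dx_i ∧ dx_j = sgn(permutation) dx_{(a)} ∧ dx_{(b)} ∧ dx_{(c)} with (a < b < c) sorted:
  d(y*(w - x + 3*z)) includes (∂/∂y)(y*(w - x + 3*z)) dy = (w - x + 3*z) dy, which multiplied by dx ∧ dz gives (-w + x - 3*z) dx ∧ dy ∧ dz
  d(y*(w - x + 3*z)) includes (∂/∂w)(y*(w - x + 3*z)) dw = (y) dw, which multiplied by dx ∧ dz gives (y) dx ∧ dz ∧ dw
  d(-2*w^2 - 2*z^2) includes (∂/∂z)(-2*w^2 - 2*z^2) dz = (-4*z) dz, which multiplied by dx ∧ dw gives (4*z) dx ∧ dz ∧ dw
  d(2*w*(-2*w - z)) includes (∂/∂w)(2*w*(-2*w - z)) dw = (-8*w - 2*z) dw, which multiplied by dy ∧ dz gives (-8*w - 2*z) dy ∧ dz ∧ dw
  d(-w^2 - 3*w*y + 2*x*z) includes (∂/∂x)(-w^2 - 3*w*y + 2*x*z) dx = (2*z) dx, which multiplied by dy ∧ dw gives (2*z) dx ∧ dy ∧ dw
  d(-w^2 - 3*w*y + 2*x*z) includes (∂/∂z)(-w^2 - 3*w*y + 2*x*z) dz = (2*x) dz, which multiplied by dy ∧ dw gives (-2*x) dy ∧ dz ∧ dw
Collecting like 3-forms: d(omega) = (-w + x - 3*z) dx ∧ dy ∧ dz + (y + 4*z) dx ∧ dz ∧ dw + (-8*w - 2*x - 2*z) dy ∧ dz ∧ dw + (2*z) dx ∧ dy ∧ dw.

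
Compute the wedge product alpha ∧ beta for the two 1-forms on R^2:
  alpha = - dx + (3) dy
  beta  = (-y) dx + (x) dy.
alpha ∧ beta = (-x + 3*y) dx ∧ dy

Distribute the wedge, using dx_i ∧ dx_j = -dx_j ∧ dx_i and dx_i ∧ dx_i = 0. For each pair (i, j) with i < j, the coefficient of dx_i ∧ dx_j in alpha ∧ beta is (alpha_i * beta_j - alpha_j * beta_i). Collecting: alpha ∧ beta = (-x + 3*y) dx ∧ dy.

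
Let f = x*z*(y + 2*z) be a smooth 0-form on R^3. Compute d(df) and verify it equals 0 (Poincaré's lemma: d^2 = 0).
d(df) = 0

Step 1: df = sum_i (∂f/∂x_i) dx_i = (z*(y + 2*z)) dx + (x*z) dy + (x*(y + 4*z)) dz.
Step 2: Apply d again. Using the 1-form formula, the coefficient of dx ∧ dy in d(df) is ∂^2 f/∂x ∂y - ∂^2 f/∂y ∂x = (z) - (z) = 0 (equality of mixed partials for smooth f).
Similarly for dx ∧ dz and dy ∧ dz — all coefficients vanish. So d(df) = 0.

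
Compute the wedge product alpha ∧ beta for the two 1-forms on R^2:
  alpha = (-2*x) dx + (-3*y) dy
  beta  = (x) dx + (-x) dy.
alpha ∧ beta = (x*(2*x + 3*y)) dx ∧ dy

Distribute the wedge, using dx_i ∧ dx_j = -dx_j ∧ dx_i and dx_i ∧ dx_i = 0. For each pair (i, j) with i < j, the coefficient of dx_i ∧ dx_j in alpha ∧ beta is (alpha_i * beta_j - alpha_j * beta_i). Collecting: alpha ∧ beta = (x*(2*x + 3*y)) dx ∧ dy.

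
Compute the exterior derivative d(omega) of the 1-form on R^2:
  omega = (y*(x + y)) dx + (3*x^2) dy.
d(omega) = (5*x - 2*y) dx ∧ dy

For a 1-form omega = sum_i f_i dx_i, the exterior derivative is
  d(omega) = sum_{i < j} (∂f_j/∂x_i - ∂f_i/∂x_j) dx_i ∧ dx_j.
  coefficient of dx ∧ dy: ∂f_2/∂x - ∂f_1/∂y = ∂(3*x^2)/∂x - ∂(y*(x + y))/∂y = 5*x - 2*y
Assembling: d(omega) = (5*x - 2*y) dx ∧ dy.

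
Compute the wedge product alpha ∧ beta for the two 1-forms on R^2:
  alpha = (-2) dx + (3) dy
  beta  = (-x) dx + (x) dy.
alpha ∧ beta = (x) dx ∧ dy

Distribute the wedge, using dx_i ∧ dx_j = -dx_j ∧ dx_i and dx_i ∧ dx_i = 0. For each pair (i, j) with i < j, the coefficient of dx_i ∧ dx_j in alpha ∧ beta is (alpha_i * beta_j - alpha_j * beta_i). Collecting: alpha ∧ beta = (x) dx ∧ dy.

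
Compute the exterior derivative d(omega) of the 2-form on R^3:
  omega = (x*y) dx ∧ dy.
d(omega) = 0

For a 2-form omega = sum_{i<j} g_{ij} dx_i ∧ dx_j, the exterior derivative is
  d(omega) = sum_{i<j} d(g_{ij}) ∧ dx_i ∧ dx_j = sum_{i<j, k} (∂g_{ij}/∂x_k) dx_k ∧ dx_i ∧ dx_j.
Expand each term, using dx_k ∧ dx_i ∧ dx_j = sgn(permutation) dx_{(a)} ∧ dx_{(b)} ∧ dx_{(c)} with (a < b < c) sorted:

Collecting like 3-forms: d(omega) = 0.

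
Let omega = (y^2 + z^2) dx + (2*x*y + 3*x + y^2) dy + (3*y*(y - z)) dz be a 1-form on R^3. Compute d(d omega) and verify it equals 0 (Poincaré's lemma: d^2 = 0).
d(d omega) = 0

Step 1: d omega = sum_{i<j} (∂f_j/∂x_i - ∂f_i/∂x_j) dx_i ∧ dx_j:
  coeff of dx ∧ dy: 3
  coeff of dx ∧ dz: -2*z
  coeff of dy ∧ dz: 6*y - 3*z
Step 2: Apply d again to each 2-form coefficient. The only possible 3-form in R^3 is dx ∧ dy ∧ dz, with coefficient
  ∂(coeff of dy∧dz)/∂x - ∂(coeff of dx∧dz)/∂y + ∂(coeff of dx∧dy)/∂z
  = ∂/∂x (6*y - 3*z) - ∂/∂y (-2*z) + ∂/∂z (3).
Each of these terms simplifies to sums of mixed partials that cancel in pairs. The result is 0 (by equality of mixed partials for smooth functions — Schwarz / Clairaut).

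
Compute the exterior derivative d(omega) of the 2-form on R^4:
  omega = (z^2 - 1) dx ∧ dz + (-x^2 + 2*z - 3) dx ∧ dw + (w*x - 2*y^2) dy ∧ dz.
d(omega) = (-2) dx ∧ dz ∧ dw + (w) dx ∧ dy ∧ dz + (x) dy ∧ dz ∧ dw

For a 2-form omega = sum_{i<j} g_{ij} dx_i ∧ dx_j, the exterior derivative is
  d(omega) = sum_{i<j} d(g_{ij}) ∧ dx_i ∧ dx_j = sum_{i<j, k} (∂g_{ij}/∂x_k) dx_k ∧ dx_i ∧ dx_j.
Expand each term, using dx_k ∧ dx_i ∧ dx_j = sgn(permutation) dx_{(a)} ∧ dx_{(b)} ∧ dx_{(c)} with (a < b < c) sorted:
  d(-x^2 + 2*z - 3) includes (∂/∂z)(-x^2 + 2*z - 3) dz = (2) dz, which multiplied by dx ∧ dw gives (-2) dx ∧ dz ∧ dw
  d(w*x - 2*y^2) includes (∂/∂x)(w*x - 2*y^2) dx = (w) dx, which multiplied by dy ∧ dz gives (w) dx ∧ dy ∧ dz
  d(w*x - 2*y^2) includes (∂/∂w)(w*x - 2*y^2) dw = (x) dw, which multiplied by dy ∧ dz gives (x) dy ∧ dz ∧ dw
Collecting like 3-forms: d(omega) = (-2) dx ∧ dz ∧ dw + (w) dx ∧ dy ∧ dz + (x) dy ∧ dz ∧ dw.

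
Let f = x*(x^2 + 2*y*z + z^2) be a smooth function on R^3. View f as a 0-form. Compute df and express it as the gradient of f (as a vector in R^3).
df = (3*x^2 + 2*y*z + z^2) dx + (2*x*z) dy + (2*x*(y + z)) dz; grad f = (3*x^2 + 2*y*z + z^2, 2*x*z, 2*x*(y + z))

For a 0-form f, d f = (∂f/∂x) dx + (∂f/∂y) dy + (∂f/∂z) dz. The components of the vector representation are exactly the entries of grad f in Cartesian coordinates:
  ∂f/∂x = 3*x^2 + 2*y*z + z^2
  ∂f/∂y = 2*x*z
  ∂f/∂z = 2*x*(y + z).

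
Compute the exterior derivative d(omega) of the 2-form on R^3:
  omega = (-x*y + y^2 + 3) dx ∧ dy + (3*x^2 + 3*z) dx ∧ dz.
d(omega) = 0

For a 2-form omega = sum_{i<j} g_{ij} dx_i ∧ dx_j, the exterior derivative is
  d(omega) = sum_{i<j} d(g_{ij}) ∧ dx_i ∧ dx_j = sum_{i<j, k} (∂g_{ij}/∂x_k) dx_k ∧ dx_i ∧ dx_j.
Expand each term, using dx_k ∧ dx_i ∧ dx_j = sgn(permutation) dx_{(a)} ∧ dx_{(b)} ∧ dx_{(c)} with (a < b < c) sorted:

Collecting like 3-forms: d(omega) = 0.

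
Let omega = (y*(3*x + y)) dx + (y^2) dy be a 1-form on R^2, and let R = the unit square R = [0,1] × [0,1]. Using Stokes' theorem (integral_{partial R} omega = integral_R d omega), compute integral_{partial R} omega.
integral_(partial R) omega = -5/2

Stokes: integral_partial_R omega = integral_R d omega with d omega = (∂Q/∂x - ∂P/∂y) dx ∧ dy.
  ∂Q/∂x = 0
  ∂P/∂y = 3*x + 2*y
  integrand = ∂Q/∂x - ∂P/∂y = -3*x - 2*y.
Integrating over R: integral_0^1 integral_0^1 (-3*x - 2*y) dx dy = -5/2.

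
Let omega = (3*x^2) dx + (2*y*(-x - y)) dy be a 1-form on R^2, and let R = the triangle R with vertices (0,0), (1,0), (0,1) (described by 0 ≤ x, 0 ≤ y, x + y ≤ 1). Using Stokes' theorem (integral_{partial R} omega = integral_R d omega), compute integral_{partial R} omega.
integral_(partial R) omega = -1/3

Stokes: integral_partial_R omega = integral_R d omega with d omega = (∂Q/∂x - ∂P/∂y) dx ∧ dy.
  ∂Q/∂x = -2*y
  ∂P/∂y = 0
  integrand = ∂Q/∂x - ∂P/∂y = -2*y.
Integrating over R: integral_0^1 integral_0^{1-x} (-2*y) dy dx = -1/3.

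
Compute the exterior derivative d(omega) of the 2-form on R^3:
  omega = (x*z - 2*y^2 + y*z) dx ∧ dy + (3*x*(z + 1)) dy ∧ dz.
d(omega) = (x + y + 3*z + 3) dx ∧ dy ∧ dz

For a 2-form omega = sum_{i<j} g_{ij} dx_i ∧ dx_j, the exterior derivative is
  d(omega) = sum_{i<j} d(g_{ij}) ∧ dx_i ∧ dx_j = sum_{i<j, k} (∂g_{ij}/∂x_k) dx_k ∧ dx_i ∧ dx_j.
Expand each term, using dx_k ∧ dx_i ∧ dx_j = sgn(permutation) dx_{(a)} ∧ dx_{(b)} ∧ dx_{(c)} with (a < b < c) sorted:
  d(x*z - 2*y^2 + y*z) includes (∂/∂z)(x*z - 2*y^2 + y*z) dz = (x + y) dz, which multiplied by dx ∧ dy gives (x + y) dx ∧ dy ∧ dz
  d(3*x*(z + 1)) includes (∂/∂x)(3*x*(z + 1)) dx = (3*z + 3) dx, which multiplied by dy ∧ dz gives (3*z + 3) dx ∧ dy ∧ dz
Collecting like 3-forms: d(omega) = (x + y + 3*z + 3) dx ∧ dy ∧ dz.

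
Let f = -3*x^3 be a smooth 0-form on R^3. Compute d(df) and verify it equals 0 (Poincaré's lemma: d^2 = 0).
d(df) = 0

Step 1: df = sum_i (∂f/∂x_i) dx_i = (-9*x^2) dx + (0) dy + (0) dz.
Step 2: Apply d again. Using the 1-form formula, the coefficient of dx ∧ dy in d(df) is ∂^2 f/∂x ∂y - ∂^2 f/∂y ∂x = (0) - (0) = 0 (equality of mixed partials for smooth f).
Similarly for dx ∧ dz and dy ∧ dz — all coefficients vanish. So d(df) = 0.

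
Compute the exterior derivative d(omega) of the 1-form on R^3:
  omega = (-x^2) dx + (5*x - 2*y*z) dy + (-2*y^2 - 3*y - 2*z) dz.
d(omega) = (5) dx ∧ dy + (-2*y - 3) dy ∧ dz

For a 1-form omega = sum_i f_i dx_i, the exterior derivative is
  d(omega) = sum_{i < j} (∂f_j/∂x_i - ∂f_i/∂x_j) dx_i ∧ dx_j.
  coefficient of dx ∧ dy: ∂f_2/∂x - ∂f_1/∂y = ∂(5*x - 2*y*z)/∂x - ∂(-x^2)/∂y = 5
  coefficient of dy ∧ dz: ∂f_3/∂y - ∂f_2/∂z = ∂(-2*y^2 - 3*y - 2*z)/∂y - ∂(5*x - 2*y*z)/∂z = -2*y - 3
Assembling: d(omega) = (5) dx ∧ dy + (-2*y - 3) dy ∧ dz.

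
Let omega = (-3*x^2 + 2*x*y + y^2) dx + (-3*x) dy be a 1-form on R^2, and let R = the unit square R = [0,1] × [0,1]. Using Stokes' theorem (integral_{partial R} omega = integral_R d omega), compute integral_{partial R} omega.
integral_(partial R) omega = -5

Stokes: integral_partial_R omega = integral_R d omega with d omega = (∂Q/∂x - ∂P/∂y) dx ∧ dy.
  ∂Q/∂x = -3
  ∂P/∂y = 2*x + 2*y
  integrand = ∂Q/∂x - ∂P/∂y = -2*x - 2*y - 3.
Integrating over R: integral_0^1 integral_0^1 (-2*x - 2*y - 3) dx dy = -5.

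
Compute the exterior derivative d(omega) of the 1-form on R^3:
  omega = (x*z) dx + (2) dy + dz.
d(omega) = (-x) dx ∧ dz

For a 1-form omega = sum_i f_i dx_i, the exterior derivative is
  d(omega) = sum_{i < j} (∂f_j/∂x_i - ∂f_i/∂x_j) dx_i ∧ dx_j.
  coefficient of dx ∧ dz: ∂f_3/∂x - ∂f_1/∂z = ∂(1)/∂x - ∂(x*z)/∂z = -x
Assembling: d(omega) = (-x) dx ∧ dz.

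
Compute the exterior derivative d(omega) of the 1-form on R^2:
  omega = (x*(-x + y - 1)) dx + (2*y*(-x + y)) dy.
d(omega) = (-x - 2*y) dx ∧ dy

For a 1-form omega = sum_i f_i dx_i, the exterior derivative is
  d(omega) = sum_{i < j} (∂f_j/∂x_i - ∂f_i/∂x_j) dx_i ∧ dx_j.
  coefficient of dx ∧ dy: ∂f_2/∂x - ∂f_1/∂y = ∂(2*y*(-x + y))/∂x - ∂(x*(-x + y - 1))/∂y = -x - 2*y
Assembling: d(omega) = (-x - 2*y) dx ∧ dy.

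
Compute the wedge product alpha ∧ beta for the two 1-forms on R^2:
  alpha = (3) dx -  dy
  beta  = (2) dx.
alpha ∧ beta = (2) dx ∧ dy

Distribute the wedge, using dx_i ∧ dx_j = -dx_j ∧ dx_i and dx_i ∧ dx_i = 0. For each pair (i, j) with i < j, the coefficient of dx_i ∧ dx_j in alpha ∧ beta is (alpha_i * beta_j - alpha_j * beta_i). Collecting: alpha ∧ beta = (2) dx ∧ dy.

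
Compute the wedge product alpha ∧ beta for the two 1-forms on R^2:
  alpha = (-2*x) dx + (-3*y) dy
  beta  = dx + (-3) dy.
alpha ∧ beta = (6*x + 3*y) dx ∧ dy

Distribute the wedge, using dx_i ∧ dx_j = -dx_j ∧ dx_i and dx_i ∧ dx_i = 0. For each pair (i, j) with i < j, the coefficient of dx_i ∧ dx_j in alpha ∧ beta is (alpha_i * beta_j - alpha_j * beta_i). Collecting: alpha ∧ beta = (6*x + 3*y) dx ∧ dy.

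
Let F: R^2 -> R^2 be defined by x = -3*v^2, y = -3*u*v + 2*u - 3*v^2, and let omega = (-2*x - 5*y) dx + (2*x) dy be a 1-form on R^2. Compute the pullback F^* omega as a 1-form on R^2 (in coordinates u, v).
F^* omega = (v^2*(18*v - 12)) du + (6*v*(-12*u*v + 10*u - 15*v^2)) dv

Using F^*(f dg) = (f ∘ F) d(g ∘ F), substitute each coordinate x_i by F_i(u, v) in f_i, and replace dx_i by d F_i = (∂F_i/∂u) du + (∂F_i/∂v) dv.
  For the x component: f_1(F) = 15*u*v - 10*u + 21*v^2; d F_1 = (0) du + (-6*v) dv
  For the y component: f_2(F) = -6*v^2; d F_2 = (2 - 3*v) du + (-3*u - 6*v) dv
Combining and collecting du, dv coefficients:
  coeff of du: v^2*(18*v - 12)
  coeff of dv: 6*v*(-12*u*v + 10*u - 15*v^2)
F^* omega = (v^2*(18*v - 12)) du + (6*v*(-12*u*v + 10*u - 15*v^2)) dv.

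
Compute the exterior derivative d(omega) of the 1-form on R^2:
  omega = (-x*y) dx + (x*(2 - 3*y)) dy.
d(omega) = (x - 3*y + 2) dx ∧ dy

For a 1-form omega = sum_i f_i dx_i, the exterior derivative is
  d(omega) = sum_{i < j} (∂f_j/∂x_i - ∂f_i/∂x_j) dx_i ∧ dx_j.
  coefficient of dx ∧ dy: ∂f_2/∂x - ∂f_1/∂y = ∂(x*(2 - 3*y))/∂x - ∂(-x*y)/∂y = x - 3*y + 2
Assembling: d(omega) = (x - 3*y + 2) dx ∧ dy.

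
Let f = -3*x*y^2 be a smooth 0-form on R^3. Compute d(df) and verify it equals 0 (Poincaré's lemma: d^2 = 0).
d(df) = 0

Step 1: df = sum_i (∂f/∂x_i) dx_i = (-3*y^2) dx + (-6*x*y) dy + (0) dz.
Step 2: Apply d again. Using the 1-form formula, the coefficient of dx ∧ dy in d(df) is ∂^2 f/∂x ∂y - ∂^2 f/∂y ∂x = (-6*y) - (-6*y) = 0 (equality of mixed partials for smooth f).
Similarly for dx ∧ dz and dy ∧ dz — all coefficients vanish. So d(df) = 0.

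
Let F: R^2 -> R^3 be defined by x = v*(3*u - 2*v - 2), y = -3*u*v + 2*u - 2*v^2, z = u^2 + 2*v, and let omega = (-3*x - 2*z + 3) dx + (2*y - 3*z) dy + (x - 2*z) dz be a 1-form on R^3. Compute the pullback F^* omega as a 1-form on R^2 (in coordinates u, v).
F^* omega = (-4*u^3 + 9*u^2*v - 6*u^2 - 13*u*v^2 - 36*u*v + 8*u + 30*v^3 + 16*v^2 - 3*v) du + (3*u^3 + 11*u^2*v - 12*u^2 + 90*u*v^2 + 32*u*v + 9*u - 8*v^3 - 28*v - 6) dv

Using F^*(f dg) = (f ∘ F) d(g ∘ F), substitute each coordinate x_i by F_i(u, v) in f_i, and replace dx_i by d F_i = (∂F_i/∂u) du + (∂F_i/∂v) dv.
  For the x component: f_1(F) = -2*u^2 - 9*u*v + 6*v^2 + 2*v + 3; d F_1 = (3*v) du + (3*u - 4*v - 2) dv
  For the y component: f_2(F) = -3*u^2 - 6*u*v + 4*u - 4*v^2 - 6*v; d F_2 = (2 - 3*v) du + (-3*u - 4*v) dv
  For the z component: f_3(F) = -2*u^2 + 3*u*v - 2*v^2 - 6*v; d F_3 = (2*u) du + (2) dv
Combining and collecting du, dv coefficients:
  coeff of du: -4*u^3 + 9*u^2*v - 6*u^2 - 13*u*v^2 - 36*u*v + 8*u + 30*v^3 + 16*v^2 - 3*v
  coeff of dv: 3*u^3 + 11*u^2*v - 12*u^2 + 90*u*v^2 + 32*u*v + 9*u - 8*v^3 - 28*v - 6
F^* omega = (-4*u^3 + 9*u^2*v - 6*u^2 - 13*u*v^2 - 36*u*v + 8*u + 30*v^3 + 16*v^2 - 3*v) du + (3*u^3 + 11*u^2*v - 12*u^2 + 90*u*v^2 + 32*u*v + 9*u - 8*v^3 - 28*v - 6) dv.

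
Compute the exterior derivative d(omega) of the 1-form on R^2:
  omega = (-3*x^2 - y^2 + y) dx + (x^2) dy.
d(omega) = (2*x + 2*y - 1) dx ∧ dy

For a 1-form omega = sum_i f_i dx_i, the exterior derivative is
  d(omega) = sum_{i < j} (∂f_j/∂x_i - ∂f_i/∂x_j) dx_i ∧ dx_j.
  coefficient of dx ∧ dy: ∂f_2/∂x - ∂f_1/∂y = ∂(x^2)/∂x - ∂(-3*x^2 - y^2 + y)/∂y = 2*x + 2*y - 1
Assembling: d(omega) = (2*x + 2*y - 1) dx ∧ dy.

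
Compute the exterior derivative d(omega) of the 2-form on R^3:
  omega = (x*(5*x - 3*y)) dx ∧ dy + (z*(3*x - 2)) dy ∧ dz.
d(omega) = (3*z) dx ∧ dy ∧ dz

For a 2-form omega = sum_{i<j} g_{ij} dx_i ∧ dx_j, the exterior derivative is
  d(omega) = sum_{i<j} d(g_{ij}) ∧ dx_i ∧ dx_j = sum_{i<j, k} (∂g_{ij}/∂x_k) dx_k ∧ dx_i ∧ dx_j.
Expand each term, using dx_k ∧ dx_i ∧ dx_j = sgn(permutation) dx_{(a)} ∧ dx_{(b)} ∧ dx_{(c)} with (a < b < c) sorted:
  d(z*(3*x - 2)) includes (∂/∂x)(z*(3*x - 2)) dx = (3*z) dx, which multiplied by dy ∧ dz gives (3*z) dx ∧ dy ∧ dz
Collecting like 3-forms: d(omega) = (3*z) dx ∧ dy ∧ dz.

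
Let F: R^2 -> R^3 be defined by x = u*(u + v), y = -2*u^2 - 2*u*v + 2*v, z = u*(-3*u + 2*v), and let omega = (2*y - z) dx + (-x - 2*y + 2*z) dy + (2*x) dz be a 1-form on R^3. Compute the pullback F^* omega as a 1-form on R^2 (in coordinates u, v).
F^* omega = (-2*u^3 - 43*u^2*v - 16*u*v^2 + 24*u*v + 12*v^2) du + (9*u^3 - 16*u^2*v - 6*u^2 + 26*u*v - 8*v) dv

Using F^*(f dg) = (f ∘ F) d(g ∘ F), substitute each coordinate x_i by F_i(u, v) in f_i, and replace dx_i by d F_i = (∂F_i/∂u) du + (∂F_i/∂v) dv.
  For the x component: f_1(F) = -u^2 - 6*u*v + 4*v; d F_1 = (2*u + v) du + (u) dv
  For the y component: f_2(F) = -3*u^2 + 7*u*v - 4*v; d F_2 = (-4*u - 2*v) du + (2 - 2*u) dv
  For the z component: f_3(F) = 2*u*(u + v); d F_3 = (-6*u + 2*v) du + (2*u) dv
Combining and collecting du, dv coefficients:
  coeff of du: -2*u^3 - 43*u^2*v - 16*u*v^2 + 24*u*v + 12*v^2
  coeff of dv: 9*u^3 - 16*u^2*v - 6*u^2 + 26*u*v - 8*v
F^* omega = (-2*u^3 - 43*u^2*v - 16*u*v^2 + 24*u*v + 12*v^2) du + (9*u^3 - 16*u^2*v - 6*u^2 + 26*u*v - 8*v) dv.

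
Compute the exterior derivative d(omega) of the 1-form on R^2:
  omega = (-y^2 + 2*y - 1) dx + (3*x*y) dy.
d(omega) = (5*y - 2) dx ∧ dy

For a 1-form omega = sum_i f_i dx_i, the exterior derivative is
  d(omega) = sum_{i < j} (∂f_j/∂x_i - ∂f_i/∂x_j) dx_i ∧ dx_j.
  coefficient of dx ∧ dy: ∂f_2/∂x - ∂f_1/∂y = ∂(3*x*y)/∂x - ∂(-y^2 + 2*y - 1)/∂y = 5*y - 2
Assembling: d(omega) = (5*y - 2) dx ∧ dy.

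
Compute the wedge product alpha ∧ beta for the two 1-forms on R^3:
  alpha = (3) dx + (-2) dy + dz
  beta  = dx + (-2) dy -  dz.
alpha ∧ beta = (-4) dx ∧ dy + (-4) dx ∧ dz + (4) dy ∧ dz

Distribute the wedge, using dx_i ∧ dx_j = -dx_j ∧ dx_i and dx_i ∧ dx_i = 0. For each pair (i, j) with i < j, the coefficient of dx_i ∧ dx_j in alpha ∧ beta is (alpha_i * beta_j - alpha_j * beta_i). Collecting: alpha ∧ beta = (-4) dx ∧ dy + (-4) dx ∧ dz + (4) dy ∧ dz.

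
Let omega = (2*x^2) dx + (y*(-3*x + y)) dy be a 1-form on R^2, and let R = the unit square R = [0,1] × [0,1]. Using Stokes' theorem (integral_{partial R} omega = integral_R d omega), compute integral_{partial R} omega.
integral_(partial R) omega = -3/2

Stokes: integral_partial_R omega = integral_R d omega with d omega = (∂Q/∂x - ∂P/∂y) dx ∧ dy.
  ∂Q/∂x = -3*y
  ∂P/∂y = 0
  integrand = ∂Q/∂x - ∂P/∂y = -3*y.
Integrating over R: integral_0^1 integral_0^1 (-3*y) dx dy = -3/2.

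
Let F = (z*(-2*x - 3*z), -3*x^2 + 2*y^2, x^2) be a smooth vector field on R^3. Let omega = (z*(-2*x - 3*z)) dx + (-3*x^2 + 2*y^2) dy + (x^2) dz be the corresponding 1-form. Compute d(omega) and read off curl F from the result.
d(omega) = (0) dy ∧ dz + (-4*x - 6*z) dz ∧ dx + (-6*x) dx ∧ dy; curl F = (0, -4*x - 6*z, -6*x)

d omega = sum_{i<j} (∂f_j/∂x_i - ∂f_i/∂x_j) dx_i ∧ dx_j. Under the identification (dy ∧ dz, dz ∧ dx, dx ∧ dy) ↔ (e_x, e_y, e_z), the coefficients are exactly the components of curl F. Compute:
  ∂R/∂y - ∂Q/∂z = (0) - (0) = 0
  ∂P/∂z - ∂R/∂x = (-2*x - 6*z) - (2*x) = -4*x - 6*z
  ∂Q/∂x - ∂P/∂y = (-6*x) - (0) = -6*x.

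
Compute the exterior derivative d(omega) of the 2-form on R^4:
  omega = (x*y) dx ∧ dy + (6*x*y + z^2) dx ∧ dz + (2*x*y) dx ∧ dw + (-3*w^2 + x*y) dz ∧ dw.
d(omega) = (-6*x) dx ∧ dy ∧ dz + (-2*x) dx ∧ dy ∧ dw + (y) dx ∧ dz ∧ dw + (x) dy ∧ dz ∧ dw

For a 2-form omega = sum_{i<j} g_{ij} dx_i ∧ dx_j, the exterior derivative is
  d(omega) = sum_{i<j} d(g_{ij}) ∧ dx_i ∧ dx_j = sum_{i<j, k} (∂g_{ij}/∂x_k) dx_k ∧ dx_i ∧ dx_j.
Expand each term, using dx_k ∧ dx_i ∧ dx_j = sgn(permutation) dx_{(a)} ∧ dx_{(b)} ∧ dx_{(c)} with (a < b < c) sorted:
  d(6*x*y + z^2) includes (∂/∂y)(6*x*y + z^2) dy = (6*x) dy, which multiplied by dx ∧ dz gives (-6*x) dx ∧ dy ∧ dz
  d(2*x*y) includes (∂/∂y)(2*x*y) dy = (2*x) dy, which multiplied by dx ∧ dw gives (-2*x) dx ∧ dy ∧ dw
  d(-3*w^2 + x*y) includes (∂/∂x)(-3*w^2 + x*y) dx = (y) dx, which multiplied by dz ∧ dw gives (y) dx ∧ dz ∧ dw
  d(-3*w^2 + x*y) includes (∂/∂y)(-3*w^2 + x*y) dy = (x) dy, which multiplied by dz ∧ dw gives (x) dy ∧ dz ∧ dw
Collecting like 3-forms: d(omega) = (-6*x) dx ∧ dy ∧ dz + (-2*x) dx ∧ dy ∧ dw + (y) dx ∧ dz ∧ dw + (x) dy ∧ dz ∧ dw.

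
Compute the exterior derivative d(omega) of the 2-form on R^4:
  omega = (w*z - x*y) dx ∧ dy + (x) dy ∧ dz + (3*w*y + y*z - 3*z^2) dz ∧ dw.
d(omega) = (w + 1) dx ∧ dy ∧ dz + (z) dx ∧ dy ∧ dw + (3*w + z) dy ∧ dz ∧ dw

For a 2-form omega = sum_{i<j} g_{ij} dx_i ∧ dx_j, the exterior derivative is
  d(omega) = sum_{i<j} d(g_{ij}) ∧ dx_i ∧ dx_j = sum_{i<j, k} (∂g_{ij}/∂x_k) dx_k ∧ dx_i ∧ dx_j.
Expand each term, using dx_k ∧ dx_i ∧ dx_j = sgn(permutation) dx_{(a)} ∧ dx_{(b)} ∧ dx_{(c)} with (a < b < c) sorted:
  d(w*z - x*y) includes (∂/∂z)(w*z - x*y) dz = (w) dz, which multiplied by dx ∧ dy gives (w) dx ∧ dy ∧ dz
  d(w*z - x*y) includes (∂/∂w)(w*z - x*y) dw = (z) dw, which multiplied by dx ∧ dy gives (z) dx ∧ dy ∧ dw
  d(x) includes (∂/∂x)(x) dx = (1) dx, which multiplied by dy ∧ dz gives (1) dx ∧ dy ∧ dz
  d(3*w*y + y*z - 3*z^2) includes (∂/∂y)(3*w*y + y*z - 3*z^2) dy = (3*w + z) dy, which multiplied by dz ∧ dw gives (3*w + z) dy ∧ dz ∧ dw
Collecting like 3-forms: d(omega) = (w + 1) dx ∧ dy ∧ dz + (z) dx ∧ dy ∧ dw + (3*w + z) dy ∧ dz ∧ dw.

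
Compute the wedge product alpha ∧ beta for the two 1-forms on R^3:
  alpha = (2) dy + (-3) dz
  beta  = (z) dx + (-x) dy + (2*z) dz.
alpha ∧ beta = (-2*z) dx ∧ dy + (-3*x + 4*z) dy ∧ dz + (3*z) dx ∧ dz

Distribute the wedge, using dx_i ∧ dx_j = -dx_j ∧ dx_i and dx_i ∧ dx_i = 0. For each pair (i, j) with i < j, the coefficient of dx_i ∧ dx_j in alpha ∧ beta is (alpha_i * beta_j - alpha_j * beta_i). Collecting: alpha ∧ beta = (-2*z) dx ∧ dy + (-3*x + 4*z) dy ∧ dz + (3*z) dx ∧ dz.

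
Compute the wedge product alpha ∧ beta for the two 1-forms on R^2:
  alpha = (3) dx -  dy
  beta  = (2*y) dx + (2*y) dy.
alpha ∧ beta = (8*y) dx ∧ dy

Distribute the wedge, using dx_i ∧ dx_j = -dx_j ∧ dx_i and dx_i ∧ dx_i = 0. For each pair (i, j) with i < j, the coefficient of dx_i ∧ dx_j in alpha ∧ beta is (alpha_i * beta_j - alpha_j * beta_i). Collecting: alpha ∧ beta = (8*y) dx ∧ dy.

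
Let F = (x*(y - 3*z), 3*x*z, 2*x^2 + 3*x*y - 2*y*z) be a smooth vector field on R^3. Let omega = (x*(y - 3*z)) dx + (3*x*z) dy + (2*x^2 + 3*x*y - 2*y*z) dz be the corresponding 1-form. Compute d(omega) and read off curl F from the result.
d(omega) = (-2*z) dy ∧ dz + (-7*x - 3*y) dz ∧ dx + (-x + 3*z) dx ∧ dy; curl F = (-2*z, -7*x - 3*y, -x + 3*z)

d omega = sum_{i<j} (∂f_j/∂x_i - ∂f_i/∂x_j) dx_i ∧ dx_j. Under the identification (dy ∧ dz, dz ∧ dx, dx ∧ dy) ↔ (e_x, e_y, e_z), the coefficients are exactly the components of curl F. Compute:
  ∂R/∂y - ∂Q/∂z = (3*x - 2*z) - (3*x) = -2*z
  ∂P/∂z - ∂R/∂x = (-3*x) - (4*x + 3*y) = -7*x - 3*y
  ∂Q/∂x - ∂P/∂y = (3*z) - (x) = -x + 3*z.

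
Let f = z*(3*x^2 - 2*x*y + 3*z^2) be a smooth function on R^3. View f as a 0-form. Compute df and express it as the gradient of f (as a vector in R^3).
df = (2*z*(3*x - y)) dx + (-2*x*z) dy + (3*x^2 - 2*x*y + 9*z^2) dz; grad f = (2*z*(3*x - y), -2*x*z, 3*x^2 - 2*x*y + 9*z^2)

For a 0-form f, d f = (∂f/∂x) dx + (∂f/∂y) dy + (∂f/∂z) dz. The components of the vector representation are exactly the entries of grad f in Cartesian coordinates:
  ∂f/∂x = 2*z*(3*x - y)
  ∂f/∂y = -2*x*z
  ∂f/∂z = 3*x^2 - 2*x*y + 9*z^2.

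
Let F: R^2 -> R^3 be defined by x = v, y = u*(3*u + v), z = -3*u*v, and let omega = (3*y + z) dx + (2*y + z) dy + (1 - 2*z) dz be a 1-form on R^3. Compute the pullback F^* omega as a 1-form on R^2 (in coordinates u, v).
F^* omega = (36*u^3 - 19*u*v^2 - 3*v) du + (u*(6*u^2 - 19*u*v + 9*u - 3)) dv

Using F^*(f dg) = (f ∘ F) d(g ∘ F), substitute each coordinate x_i by F_i(u, v) in f_i, and replace dx_i by d F_i = (∂F_i/∂u) du + (∂F_i/∂v) dv.
  For the x component: f_1(F) = 9*u^2; d F_1 = (0) du + (1) dv
  For the y component: f_2(F) = u*(6*u - v); d F_2 = (6*u + v) du + (u) dv
  For the z component: f_3(F) = 6*u*v + 1; d F_3 = (-3*v) du + (-3*u) dv
Combining and collecting du, dv coefficients:
  coeff of du: 36*u^3 - 19*u*v^2 - 3*v
  coeff of dv: u*(6*u^2 - 19*u*v + 9*u - 3)
F^* omega = (36*u^3 - 19*u*v^2 - 3*v) du + (u*(6*u^2 - 19*u*v + 9*u - 3)) dv.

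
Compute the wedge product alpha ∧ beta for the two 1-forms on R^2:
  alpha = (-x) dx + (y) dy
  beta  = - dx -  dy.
alpha ∧ beta = (x + y) dx ∧ dy

Distribute the wedge, using dx_i ∧ dx_j = -dx_j ∧ dx_i and dx_i ∧ dx_i = 0. For each pair (i, j) with i < j, the coefficient of dx_i ∧ dx_j in alpha ∧ beta is (alpha_i * beta_j - alpha_j * beta_i). Collecting: alpha ∧ beta = (x + y) dx ∧ dy.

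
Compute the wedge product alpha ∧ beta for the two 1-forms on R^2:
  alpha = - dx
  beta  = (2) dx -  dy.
alpha ∧ beta = (1) dx ∧ dy

Distribute the wedge, using dx_i ∧ dx_j = -dx_j ∧ dx_i and dx_i ∧ dx_i = 0. For each pair (i, j) with i < j, the coefficient of dx_i ∧ dx_j in alpha ∧ beta is (alpha_i * beta_j - alpha_j * beta_i). Collecting: alpha ∧ beta = (1) dx ∧ dy.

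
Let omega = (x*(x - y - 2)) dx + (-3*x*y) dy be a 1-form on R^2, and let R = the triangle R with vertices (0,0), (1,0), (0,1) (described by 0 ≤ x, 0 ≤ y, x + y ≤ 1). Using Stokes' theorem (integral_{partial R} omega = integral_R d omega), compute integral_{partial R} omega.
integral_(partial R) omega = -1/3

Stokes: integral_partial_R omega = integral_R d omega with d omega = (∂Q/∂x - ∂P/∂y) dx ∧ dy.
  ∂Q/∂x = -3*y
  ∂P/∂y = -x
  integrand = ∂Q/∂x - ∂P/∂y = x - 3*y.
Integrating over R: integral_0^1 integral_0^{1-x} (x - 3*y) dy dx = -1/3.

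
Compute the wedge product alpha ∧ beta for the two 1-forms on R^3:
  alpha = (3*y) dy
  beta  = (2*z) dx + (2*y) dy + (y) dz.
alpha ∧ beta = (-6*y*z) dx ∧ dy + (3*y^2) dy ∧ dz

Distribute the wedge, using dx_i ∧ dx_j = -dx_j ∧ dx_i and dx_i ∧ dx_i = 0. For each pair (i, j) with i < j, the coefficient of dx_i ∧ dx_j in alpha ∧ beta is (alpha_i * beta_j - alpha_j * beta_i). Collecting: alpha ∧ beta = (-6*y*z) dx ∧ dy + (3*y^2) dy ∧ dz.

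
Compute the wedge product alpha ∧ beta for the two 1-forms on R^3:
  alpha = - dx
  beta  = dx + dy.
alpha ∧ beta = (-1) dx ∧ dy

Distribute the wedge, using dx_i ∧ dx_j = -dx_j ∧ dx_i and dx_i ∧ dx_i = 0. For each pair (i, j) with i < j, the coefficient of dx_i ∧ dx_j in alpha ∧ beta is (alpha_i * beta_j - alpha_j * beta_i). Collecting: alpha ∧ beta = (-1) dx ∧ dy.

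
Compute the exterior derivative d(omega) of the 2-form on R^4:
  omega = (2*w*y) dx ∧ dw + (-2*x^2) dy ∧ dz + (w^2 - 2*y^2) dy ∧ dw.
d(omega) = (-2*w) dx ∧ dy ∧ dw + (-4*x) dx ∧ dy ∧ dz

For a 2-form omega = sum_{i<j} g_{ij} dx_i ∧ dx_j, the exterior derivative is
  d(omega) = sum_{i<j} d(g_{ij}) ∧ dx_i ∧ dx_j = sum_{i<j, k} (∂g_{ij}/∂x_k) dx_k ∧ dx_i ∧ dx_j.
Expand each term, using dx_k ∧ dx_i ∧ dx_j = sgn(permutation) dx_{(a)} ∧ dx_{(b)} ∧ dx_{(c)} with (a < b < c) sorted:
  d(2*w*y) includes (∂/∂y)(2*w*y) dy = (2*w) dy, which multiplied by dx ∧ dw gives (-2*w) dx ∧ dy ∧ dw
  d(-2*x^2) includes (∂/∂x)(-2*x^2) dx = (-4*x) dx, which multiplied by dy ∧ dz gives (-4*x) dx ∧ dy ∧ dz
Collecting like 3-forms: d(omega) = (-2*w) dx ∧ dy ∧ dw + (-4*x) dx ∧ dy ∧ dz.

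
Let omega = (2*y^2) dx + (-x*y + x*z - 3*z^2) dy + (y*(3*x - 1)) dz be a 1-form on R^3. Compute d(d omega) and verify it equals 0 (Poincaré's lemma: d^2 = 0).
d(d omega) = 0

Step 1: d omega = sum_{i<j} (∂f_j/∂x_i - ∂f_i/∂x_j) dx_i ∧ dx_j:
  coeff of dx ∧ dy: -5*y + z
  coeff of dx ∧ dz: 3*y
  coeff of dy ∧ dz: 2*x + 6*z - 1
Step 2: Apply d again to each 2-form coefficient. The only possible 3-form in R^3 is dx ∧ dy ∧ dz, with coefficient
  ∂(coeff of dy∧dz)/∂x - ∂(coeff of dx∧dz)/∂y + ∂(coeff of dx∧dy)/∂z
  = ∂/∂x (2*x + 6*z - 1) - ∂/∂y (3*y) + ∂/∂z (-5*y + z).
Each of these terms simplifies to sums of mixed partials that cancel in pairs. The result is 0 (by equality of mixed partials for smooth functions — Schwarz / Clairaut).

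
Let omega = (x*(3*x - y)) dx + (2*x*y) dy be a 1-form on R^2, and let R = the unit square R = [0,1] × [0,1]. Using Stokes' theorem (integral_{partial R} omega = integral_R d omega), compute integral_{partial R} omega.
integral_(partial R) omega = 3/2

Stokes: integral_partial_R omega = integral_R d omega with d omega = (∂Q/∂x - ∂P/∂y) dx ∧ dy.
  ∂Q/∂x = 2*y
  ∂P/∂y = -x
  integrand = ∂Q/∂x - ∂P/∂y = x + 2*y.
Integrating over R: integral_0^1 integral_0^1 (x + 2*y) dx dy = 3/2.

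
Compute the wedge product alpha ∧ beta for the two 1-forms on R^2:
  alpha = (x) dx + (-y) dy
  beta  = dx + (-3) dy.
alpha ∧ beta = (-3*x + y) dx ∧ dy

Distribute the wedge, using dx_i ∧ dx_j = -dx_j ∧ dx_i and dx_i ∧ dx_i = 0. For each pair (i, j) with i < j, the coefficient of dx_i ∧ dx_j in alpha ∧ beta is (alpha_i * beta_j - alpha_j * beta_i). Collecting: alpha ∧ beta = (-3*x + y) dx ∧ dy.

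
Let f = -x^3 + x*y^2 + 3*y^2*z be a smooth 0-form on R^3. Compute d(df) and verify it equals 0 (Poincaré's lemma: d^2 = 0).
d(df) = 0

Step 1: df = sum_i (∂f/∂x_i) dx_i = (-3*x^2 + y^2) dx + (2*y*(x + 3*z)) dy + (3*y^2) dz.
Step 2: Apply d again. Using the 1-form formula, the coefficient of dx ∧ dy in d(df) is ∂^2 f/∂x ∂y - ∂^2 f/∂y ∂x = (2*y) - (2*y) = 0 (equality of mixed partials for smooth f).
Similarly for dx ∧ dz and dy ∧ dz — all coefficients vanish. So d(df) = 0.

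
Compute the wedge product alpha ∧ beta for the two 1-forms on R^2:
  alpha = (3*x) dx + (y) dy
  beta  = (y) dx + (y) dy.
alpha ∧ beta = (y*(3*x - y)) dx ∧ dy

Distribute the wedge, using dx_i ∧ dx_j = -dx_j ∧ dx_i and dx_i ∧ dx_i = 0. For each pair (i, j) with i < j, the coefficient of dx_i ∧ dx_j in alpha ∧ beta is (alpha_i * beta_j - alpha_j * beta_i). Collecting: alpha ∧ beta = (y*(3*x - y)) dx ∧ dy.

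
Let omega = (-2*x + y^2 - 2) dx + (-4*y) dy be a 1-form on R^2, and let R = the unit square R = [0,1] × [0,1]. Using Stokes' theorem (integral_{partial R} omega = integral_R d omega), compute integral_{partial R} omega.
integral_(partial R) omega = -1

Stokes: integral_partial_R omega = integral_R d omega with d omega = (∂Q/∂x - ∂P/∂y) dx ∧ dy.
  ∂Q/∂x = 0
  ∂P/∂y = 2*y
  integrand = ∂Q/∂x - ∂P/∂y = -2*y.
Integrating over R: integral_0^1 integral_0^1 (-2*y) dx dy = -1.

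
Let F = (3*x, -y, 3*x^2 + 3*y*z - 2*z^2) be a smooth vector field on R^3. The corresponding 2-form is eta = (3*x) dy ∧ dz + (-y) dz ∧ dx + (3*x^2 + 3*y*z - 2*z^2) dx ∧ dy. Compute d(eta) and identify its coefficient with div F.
d(eta) = (3*y - 4*z + 2) dx ∧ dy ∧ dz; div F = 3*y - 4*z + 2

For a 2-form in R^3 of the form above, applying d gives a 3-form with coefficient ∂P/∂x + ∂Q/∂y + ∂R/∂z:
  ∂P/∂x = 3
  ∂Q/∂y = -1
  ∂R/∂z = 3*y - 4*z
Sum = 3*y - 4*z + 2, which is exactly div F.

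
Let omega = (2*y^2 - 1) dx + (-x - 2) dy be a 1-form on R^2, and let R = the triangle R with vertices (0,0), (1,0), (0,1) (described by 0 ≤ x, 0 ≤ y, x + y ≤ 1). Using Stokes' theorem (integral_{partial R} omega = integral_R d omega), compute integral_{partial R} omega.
integral_(partial R) omega = -7/6

Stokes: integral_partial_R omega = integral_R d omega with d omega = (∂Q/∂x - ∂P/∂y) dx ∧ dy.
  ∂Q/∂x = -1
  ∂P/∂y = 4*y
  integrand = ∂Q/∂x - ∂P/∂y = -4*y - 1.
Integrating over R: integral_0^1 integral_0^{1-x} (-4*y - 1) dy dx = -7/6.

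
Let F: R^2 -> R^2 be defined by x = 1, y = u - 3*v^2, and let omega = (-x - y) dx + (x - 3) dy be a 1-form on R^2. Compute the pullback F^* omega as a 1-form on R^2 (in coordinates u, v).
F^* omega = (-2) du + (12*v) dv

Using F^*(f dg) = (f ∘ F) d(g ∘ F), substitute each coordinate x_i by F_i(u, v) in f_i, and replace dx_i by d F_i = (∂F_i/∂u) du + (∂F_i/∂v) dv.
  For the x component: f_1(F) = -u + 3*v^2 - 1; d F_1 = (0) du + (0) dv
  For the y component: f_2(F) = -2; d F_2 = (1) du + (-6*v) dv
Combining and collecting du, dv coefficients:
  coeff of du: -2
  coeff of dv: 12*v
F^* omega = (-2) du + (12*v) dv.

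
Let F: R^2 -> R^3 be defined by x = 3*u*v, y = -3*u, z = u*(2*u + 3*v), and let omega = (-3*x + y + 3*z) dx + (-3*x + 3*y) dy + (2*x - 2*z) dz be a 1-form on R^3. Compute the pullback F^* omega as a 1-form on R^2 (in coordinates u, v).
F^* omega = (u*(-16*u^2 + 6*u*v + 18*v + 27)) du + (u^2*(6*u - 9)) dv

Using F^*(f dg) = (f ∘ F) d(g ∘ F), substitute each coordinate x_i by F_i(u, v) in f_i, and replace dx_i by d F_i = (∂F_i/∂u) du + (∂F_i/∂v) dv.
  For the x component: f_1(F) = 3*u*(2*u - 1); d F_1 = (3*v) du + (3*u) dv
  For the y component: f_2(F) = 9*u*(-v - 1); d F_2 = (-3) du + (0) dv
  For the z component: f_3(F) = -4*u^2; d F_3 = (4*u + 3*v) du + (3*u) dv
Combining and collecting du, dv coefficients:
  coeff of du: u*(-16*u^2 + 6*u*v + 18*v + 27)
  coeff of dv: u^2*(6*u - 9)
F^* omega = (u*(-16*u^2 + 6*u*v + 18*v + 27)) du + (u^2*(6*u - 9)) dv.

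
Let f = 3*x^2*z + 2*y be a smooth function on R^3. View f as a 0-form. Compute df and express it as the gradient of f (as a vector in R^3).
df = (6*x*z) dx + (2) dy + (3*x^2) dz; grad f = (6*x*z, 2, 3*x^2)

For a 0-form f, d f = (∂f/∂x) dx + (∂f/∂y) dy + (∂f/∂z) dz. The components of the vector representation are exactly the entries of grad f in Cartesian coordinates:
  ∂f/∂x = 6*x*z
  ∂f/∂y = 2
  ∂f/∂z = 3*x^2.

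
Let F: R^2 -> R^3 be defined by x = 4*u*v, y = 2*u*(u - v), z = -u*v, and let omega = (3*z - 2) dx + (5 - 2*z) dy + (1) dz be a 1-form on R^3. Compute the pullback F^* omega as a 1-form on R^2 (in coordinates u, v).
F^* omega = (8*u^2*v - 16*u*v^2 + 20*u - 19*v) du + (u*(-16*u*v - 19)) dv

Using F^*(f dg) = (f ∘ F) d(g ∘ F), substitute each coordinate x_i by F_i(u, v) in f_i, and replace dx_i by d F_i = (∂F_i/∂u) du + (∂F_i/∂v) dv.
  For the x component: f_1(F) = -3*u*v - 2; d F_1 = (4*v) du + (4*u) dv
  For the y component: f_2(F) = 2*u*v + 5; d F_2 = (4*u - 2*v) du + (-2*u) dv
  For the z component: f_3(F) = 1; d F_3 = (-v) du + (-u) dv
Combining and collecting du, dv coefficients:
  coeff of du: 8*u^2*v - 16*u*v^2 + 20*u - 19*v
  coeff of dv: u*(-16*u*v - 19)
F^* omega = (8*u^2*v - 16*u*v^2 + 20*u - 19*v) du + (u*(-16*u*v - 19)) dv.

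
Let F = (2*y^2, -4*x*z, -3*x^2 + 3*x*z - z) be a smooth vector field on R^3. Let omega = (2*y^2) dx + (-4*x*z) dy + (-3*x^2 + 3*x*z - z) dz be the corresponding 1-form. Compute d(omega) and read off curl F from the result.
d(omega) = (4*x) dy ∧ dz + (6*x - 3*z) dz ∧ dx + (-4*y - 4*z) dx ∧ dy; curl F = (4*x, 6*x - 3*z, -4*y - 4*z)

d omega = sum_{i<j} (∂f_j/∂x_i - ∂f_i/∂x_j) dx_i ∧ dx_j. Under the identification (dy ∧ dz, dz ∧ dx, dx ∧ dy) ↔ (e_x, e_y, e_z), the coefficients are exactly the components of curl F. Compute:
  ∂R/∂y - ∂Q/∂z = (0) - (-4*x) = 4*x
  ∂P/∂z - ∂R/∂x = (0) - (-6*x + 3*z) = 6*x - 3*z
  ∂Q/∂x - ∂P/∂y = (-4*z) - (4*y) = -4*y - 4*z.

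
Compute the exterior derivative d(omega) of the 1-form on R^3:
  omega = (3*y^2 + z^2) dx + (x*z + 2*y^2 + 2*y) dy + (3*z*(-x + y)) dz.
d(omega) = (-6*y + z) dx ∧ dy + (-5*z) dx ∧ dz + (-x + 3*z) dy ∧ dz

For a 1-form omega = sum_i f_i dx_i, the exterior derivative is
  d(omega) = sum_{i < j} (∂f_j/∂x_i - ∂f_i/∂x_j) dx_i ∧ dx_j.
  coefficient of dx ∧ dy: ∂f_2/∂x - ∂f_1/∂y = ∂(x*z + 2*y^2 + 2*y)/∂x - ∂(3*y^2 + z^2)/∂y = -6*y + z
  coefficient of dx ∧ dz: ∂f_3/∂x - ∂f_1/∂z = ∂(3*z*(-x + y))/∂x - ∂(3*y^2 + z^2)/∂z = -5*z
  coefficient of dy ∧ dz: ∂f_3/∂y - ∂f_2/∂z = ∂(3*z*(-x + y))/∂y - ∂(x*z + 2*y^2 + 2*y)/∂z = -x + 3*z
Assembling: d(omega) = (-6*y + z) dx ∧ dy + (-5*z) dx ∧ dz + (-x + 3*z) dy ∧ dz.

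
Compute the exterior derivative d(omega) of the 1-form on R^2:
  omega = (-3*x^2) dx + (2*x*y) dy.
d(omega) = (2*y) dx ∧ dy

For a 1-form omega = sum_i f_i dx_i, the exterior derivative is
  d(omega) = sum_{i < j} (∂f_j/∂x_i - ∂f_i/∂x_j) dx_i ∧ dx_j.
  coefficient of dx ∧ dy: ∂f_2/∂x - ∂f_1/∂y = ∂(2*x*y)/∂x - ∂(-3*x^2)/∂y = 2*y
Assembling: d(omega) = (2*y) dx ∧ dy.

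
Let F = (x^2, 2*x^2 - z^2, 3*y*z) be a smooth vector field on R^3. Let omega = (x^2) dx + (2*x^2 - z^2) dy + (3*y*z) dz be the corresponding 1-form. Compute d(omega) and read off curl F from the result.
d(omega) = (5*z) dy ∧ dz + (0) dz ∧ dx + (4*x) dx ∧ dy; curl F = (5*z, 0, 4*x)

d omega = sum_{i<j} (∂f_j/∂x_i - ∂f_i/∂x_j) dx_i ∧ dx_j. Under the identification (dy ∧ dz, dz ∧ dx, dx ∧ dy) ↔ (e_x, e_y, e_z), the coefficients are exactly the components of curl F. Compute:
  ∂R/∂y - ∂Q/∂z = (3*z) - (-2*z) = 5*z
  ∂P/∂z - ∂R/∂x = (0) - (0) = 0
  ∂Q/∂x - ∂P/∂y = (4*x) - (0) = 4*x.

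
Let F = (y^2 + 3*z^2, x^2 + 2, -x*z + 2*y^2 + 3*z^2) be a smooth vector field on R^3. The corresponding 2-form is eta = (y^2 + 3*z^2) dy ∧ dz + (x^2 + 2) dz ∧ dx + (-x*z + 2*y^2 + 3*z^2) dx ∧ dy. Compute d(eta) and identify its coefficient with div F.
d(eta) = (-x + 6*z) dx ∧ dy ∧ dz; div F = -x + 6*z

For a 2-form in R^3 of the form above, applying d gives a 3-form with coefficient ∂P/∂x + ∂Q/∂y + ∂R/∂z:
  ∂P/∂x = 0
  ∂Q/∂y = 0
  ∂R/∂z = -x + 6*z
Sum = -x + 6*z, which is exactly div F.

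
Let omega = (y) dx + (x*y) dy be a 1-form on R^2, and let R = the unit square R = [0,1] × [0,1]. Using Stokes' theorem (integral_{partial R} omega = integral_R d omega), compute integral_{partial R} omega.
integral_(partial R) omega = -1/2

Stokes: integral_partial_R omega = integral_R d omega with d omega = (∂Q/∂x - ∂P/∂y) dx ∧ dy.
  ∂Q/∂x = y
  ∂P/∂y = 1
  integrand = ∂Q/∂x - ∂P/∂y = y - 1.
Integrating over R: integral_0^1 integral_0^1 (y - 1) dx dy = -1/2.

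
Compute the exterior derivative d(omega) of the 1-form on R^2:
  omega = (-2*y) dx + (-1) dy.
d(omega) = (2) dx ∧ dy

For a 1-form omega = sum_i f_i dx_i, the exterior derivative is
  d(omega) = sum_{i < j} (∂f_j/∂x_i - ∂f_i/∂x_j) dx_i ∧ dx_j.
  coefficient of dx ∧ dy: ∂f_2/∂x - ∂f_1/∂y = ∂(-1)/∂x - ∂(-2*y)/∂y = 2
Assembling: d(omega) = (2) dx ∧ dy.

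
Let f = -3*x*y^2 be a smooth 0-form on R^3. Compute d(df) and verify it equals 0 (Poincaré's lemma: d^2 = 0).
d(df) = 0

Step 1: df = sum_i (∂f/∂x_i) dx_i = (-3*y^2) dx + (-6*x*y) dy + (0) dz.
Step 2: Apply d again. Using the 1-form formula, the coefficient of dx ∧ dy in d(df) is ∂^2 f/∂x ∂y - ∂^2 f/∂y ∂x = (-6*y) - (-6*y) = 0 (equality of mixed partials for smooth f).
Similarly for dx ∧ dz and dy ∧ dz — all coefficients vanish. So d(df) = 0.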